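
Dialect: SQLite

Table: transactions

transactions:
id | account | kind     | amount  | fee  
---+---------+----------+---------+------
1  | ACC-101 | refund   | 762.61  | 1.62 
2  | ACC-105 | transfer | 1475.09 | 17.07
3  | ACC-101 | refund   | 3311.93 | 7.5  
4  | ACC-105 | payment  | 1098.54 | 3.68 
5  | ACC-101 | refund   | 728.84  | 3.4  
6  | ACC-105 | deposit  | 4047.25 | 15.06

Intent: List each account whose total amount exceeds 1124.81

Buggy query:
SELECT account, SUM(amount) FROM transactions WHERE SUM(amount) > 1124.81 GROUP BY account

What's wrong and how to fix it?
Bug: Aggregate functions cannot appear in a WHERE clause

Fix: Use HAVING (which filters groups after aggregation) instead of WHERE

Corrected query:
SELECT account, SUM(amount) FROM transactions GROUP BY account HAVING SUM(amount) > 1124.81

Result:
account | SUM(amount)
--------+------------
ACC-101 | 4803.38    
ACC-105 | 6620.88    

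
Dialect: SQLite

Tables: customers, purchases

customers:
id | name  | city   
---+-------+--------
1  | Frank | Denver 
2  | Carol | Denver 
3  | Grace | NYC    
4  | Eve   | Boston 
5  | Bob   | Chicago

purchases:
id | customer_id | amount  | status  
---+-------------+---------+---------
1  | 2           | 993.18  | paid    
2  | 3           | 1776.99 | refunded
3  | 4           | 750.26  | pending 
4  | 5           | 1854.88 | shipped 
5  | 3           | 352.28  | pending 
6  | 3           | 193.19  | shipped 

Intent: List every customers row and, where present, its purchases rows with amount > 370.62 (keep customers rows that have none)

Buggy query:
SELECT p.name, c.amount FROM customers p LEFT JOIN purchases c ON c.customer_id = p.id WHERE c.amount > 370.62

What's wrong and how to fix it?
Bug: A WHERE condition on the right-hand table after LEFT JOIN drops unmatched parents

Fix: Put 'c.amount > 370.62' in the JOIN's ON clause instead of WHERE

Corrected query:
SELECT p.name, c.amount FROM customers p LEFT JOIN purchases c ON c.customer_id = p.id AND c.amount > 370.62

Result:
name  | amount 
------+--------
Frank | NULL   
Carol | 993.18 
Grace | 1776.99
Eve   | 750.26 
Bob   | 1854.88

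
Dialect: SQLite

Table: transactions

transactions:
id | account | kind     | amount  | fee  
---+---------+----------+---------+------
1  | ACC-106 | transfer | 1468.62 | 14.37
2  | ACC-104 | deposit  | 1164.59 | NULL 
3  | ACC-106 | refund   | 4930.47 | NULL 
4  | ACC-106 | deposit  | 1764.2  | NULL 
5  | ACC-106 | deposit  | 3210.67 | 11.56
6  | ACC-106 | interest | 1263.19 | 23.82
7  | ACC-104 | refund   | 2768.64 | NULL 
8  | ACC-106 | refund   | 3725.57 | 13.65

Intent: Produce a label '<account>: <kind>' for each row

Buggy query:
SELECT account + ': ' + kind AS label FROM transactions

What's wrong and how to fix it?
Bug: SQLite uses || for string concatenation; + coerces text to numbers (yielding 0)

Fix: Use the || operator for string concatenation

Corrected query:
SELECT account || ': ' || kind AS label FROM transactions

Result:
label            
-----------------
ACC-106: transfer
ACC-104: deposit 
ACC-106: refund  
ACC-106: deposit 
ACC-106: deposit 
ACC-106: interest
ACC-104: refund  
ACC-106: refund  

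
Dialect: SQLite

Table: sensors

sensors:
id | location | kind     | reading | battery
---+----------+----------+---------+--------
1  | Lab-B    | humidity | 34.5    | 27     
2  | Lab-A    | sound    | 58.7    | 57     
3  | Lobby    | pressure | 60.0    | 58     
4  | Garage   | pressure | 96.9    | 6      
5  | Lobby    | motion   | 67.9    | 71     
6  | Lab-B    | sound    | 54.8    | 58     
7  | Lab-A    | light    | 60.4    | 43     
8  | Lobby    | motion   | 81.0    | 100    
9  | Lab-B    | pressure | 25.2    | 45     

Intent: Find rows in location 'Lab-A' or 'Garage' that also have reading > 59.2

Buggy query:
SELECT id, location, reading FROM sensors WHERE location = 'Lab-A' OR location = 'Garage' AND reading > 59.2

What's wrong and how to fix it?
Bug: AND binds tighter than OR, so this parses as location = 'Lab-A' OR (location = 'Garage' AND reading > 59.2)

Fix: Add parentheses around the OR so the AND applies to both alternatives

Corrected query:
SELECT id, location, reading FROM sensors WHERE (location = 'Lab-A' OR location = 'Garage') AND reading > 59.2

Result:
id | location | reading
---+----------+--------
4  | Garage   | 96.9   
7  | Lab-A    | 60.4   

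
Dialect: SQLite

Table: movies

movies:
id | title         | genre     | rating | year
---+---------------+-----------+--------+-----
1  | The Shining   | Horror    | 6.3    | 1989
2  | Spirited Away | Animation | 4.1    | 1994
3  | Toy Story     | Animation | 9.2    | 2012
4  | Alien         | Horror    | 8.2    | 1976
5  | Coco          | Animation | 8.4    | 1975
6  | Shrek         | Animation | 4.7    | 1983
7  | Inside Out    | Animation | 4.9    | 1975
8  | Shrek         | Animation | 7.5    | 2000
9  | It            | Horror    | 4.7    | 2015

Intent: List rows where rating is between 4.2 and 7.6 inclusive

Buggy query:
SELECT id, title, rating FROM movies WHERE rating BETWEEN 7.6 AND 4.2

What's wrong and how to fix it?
Bug: BETWEEN expects the lower bound first; with 7.6 AND 4.2 the range is empty

Fix: Write BETWEEN 4.2 AND 7.6

Corrected query:
SELECT id, title, rating FROM movies WHERE rating BETWEEN 4.2 AND 7.6

Result:
id | title       | rating
---+-------------+-------
1  | The Shining | 6.3   
6  | Shrek       | 4.7   
7  | Inside Out  | 4.9   
8  | Shrek       | 7.5   
9  | It          | 4.7   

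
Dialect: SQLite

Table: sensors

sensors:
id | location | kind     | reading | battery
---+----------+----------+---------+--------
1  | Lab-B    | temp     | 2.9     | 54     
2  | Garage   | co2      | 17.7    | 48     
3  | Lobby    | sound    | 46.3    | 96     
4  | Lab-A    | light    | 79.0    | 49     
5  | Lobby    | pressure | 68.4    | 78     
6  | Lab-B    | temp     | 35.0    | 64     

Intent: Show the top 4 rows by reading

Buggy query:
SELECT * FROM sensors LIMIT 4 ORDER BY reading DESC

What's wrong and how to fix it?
Bug: ORDER BY cannot follow LIMIT; LIMIT is the final clause

Fix: Swap the clauses: ORDER BY first, then LIMIT

Corrected query:
SELECT * FROM sensors ORDER BY reading DESC LIMIT 4

Result:
id | location | kind     | reading | battery
---+----------+----------+---------+--------
4  | Lab-A    | light    | 79      | 49     
5  | Lobby    | pressure | 68.4    | 78     
3  | Lobby    | sound    | 46.3    | 96     
6  | Lab-B    | temp     | 35      | 64     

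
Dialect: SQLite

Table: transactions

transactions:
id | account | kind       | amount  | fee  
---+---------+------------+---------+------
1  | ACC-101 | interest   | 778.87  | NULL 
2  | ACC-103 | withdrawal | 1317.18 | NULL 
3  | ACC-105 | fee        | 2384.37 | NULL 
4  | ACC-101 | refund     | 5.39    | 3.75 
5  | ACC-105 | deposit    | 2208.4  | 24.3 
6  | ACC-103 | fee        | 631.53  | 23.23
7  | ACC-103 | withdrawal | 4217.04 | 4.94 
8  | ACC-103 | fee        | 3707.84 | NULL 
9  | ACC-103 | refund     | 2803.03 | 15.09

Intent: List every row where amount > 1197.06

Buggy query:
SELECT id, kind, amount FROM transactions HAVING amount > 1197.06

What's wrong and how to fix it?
Bug: This is a non-aggregate query (no GROUP BY, no aggregates), so in SQLite the HAVING clause is invalid here; a row-level condition belongs in WHERE

Fix: Use WHERE for row-level filtering

Corrected query:
SELECT id, kind, amount FROM transactions WHERE amount > 1197.06

Result:
id | kind       | amount 
---+------------+--------
2  | withdrawal | 1317.18
3  | fee        | 2384.37
5  | deposit    | 2208.4 
7  | withdrawal | 4217.04
8  | fee        | 3707.84
9  | refund     | 2803.03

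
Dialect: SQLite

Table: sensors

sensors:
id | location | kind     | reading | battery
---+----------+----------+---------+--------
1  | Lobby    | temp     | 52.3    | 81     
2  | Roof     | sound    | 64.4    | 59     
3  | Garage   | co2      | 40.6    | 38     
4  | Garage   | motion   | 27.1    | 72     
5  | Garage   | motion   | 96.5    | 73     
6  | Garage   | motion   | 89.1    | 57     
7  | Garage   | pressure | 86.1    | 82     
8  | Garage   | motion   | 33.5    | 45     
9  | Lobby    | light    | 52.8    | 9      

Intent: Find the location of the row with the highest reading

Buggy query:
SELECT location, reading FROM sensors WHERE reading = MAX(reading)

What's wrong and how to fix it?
Bug: MAX(reading) is an aggregate and cannot be used directly in WHERE

Fix: Wrap MAX in a scalar subquery so WHERE compares against a single value

Corrected query:
SELECT location, reading FROM sensors WHERE reading = (SELECT MAX(reading) FROM sensors)

Result:
location | reading
---------+--------
Garage   | 96.5   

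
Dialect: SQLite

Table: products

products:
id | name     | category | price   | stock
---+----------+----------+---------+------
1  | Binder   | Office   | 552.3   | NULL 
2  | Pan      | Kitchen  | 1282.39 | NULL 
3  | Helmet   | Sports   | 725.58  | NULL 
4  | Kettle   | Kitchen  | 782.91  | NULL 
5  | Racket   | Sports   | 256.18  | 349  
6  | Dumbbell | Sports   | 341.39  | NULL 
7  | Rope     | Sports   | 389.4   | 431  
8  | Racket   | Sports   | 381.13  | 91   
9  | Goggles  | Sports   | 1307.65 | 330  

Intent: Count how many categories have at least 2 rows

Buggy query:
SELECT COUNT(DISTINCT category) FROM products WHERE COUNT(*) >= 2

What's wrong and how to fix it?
Bug: COUNT(*) cannot appear in WHERE; the per-group count doesn't exist yet

Fix: Use a subquery that GROUPs and filters with HAVING, then count its rows

Corrected query:
SELECT COUNT(*) FROM (SELECT category FROM products GROUP BY category HAVING COUNT(*) >= 2)

Result:
COUNT(*)
--------
2       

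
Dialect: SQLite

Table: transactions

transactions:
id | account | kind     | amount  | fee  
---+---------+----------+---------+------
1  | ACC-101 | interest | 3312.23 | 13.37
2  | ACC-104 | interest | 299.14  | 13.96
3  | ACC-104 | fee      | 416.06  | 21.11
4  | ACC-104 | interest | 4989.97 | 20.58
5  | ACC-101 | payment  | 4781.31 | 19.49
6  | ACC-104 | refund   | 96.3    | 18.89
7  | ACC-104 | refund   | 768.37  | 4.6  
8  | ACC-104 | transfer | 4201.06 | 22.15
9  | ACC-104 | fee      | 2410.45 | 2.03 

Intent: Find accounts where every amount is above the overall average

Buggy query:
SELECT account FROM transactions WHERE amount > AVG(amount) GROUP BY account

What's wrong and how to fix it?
Bug: AVG() is an aggregate; it can't sit directly in WHERE

Fix: Compute the overall average in a scalar subquery and compare each group's MIN against it in HAVING

Corrected query:
SELECT account FROM transactions GROUP BY account HAVING MIN(amount) > (SELECT AVG(amount) FROM transactions)

Result:
account
-------
ACC-101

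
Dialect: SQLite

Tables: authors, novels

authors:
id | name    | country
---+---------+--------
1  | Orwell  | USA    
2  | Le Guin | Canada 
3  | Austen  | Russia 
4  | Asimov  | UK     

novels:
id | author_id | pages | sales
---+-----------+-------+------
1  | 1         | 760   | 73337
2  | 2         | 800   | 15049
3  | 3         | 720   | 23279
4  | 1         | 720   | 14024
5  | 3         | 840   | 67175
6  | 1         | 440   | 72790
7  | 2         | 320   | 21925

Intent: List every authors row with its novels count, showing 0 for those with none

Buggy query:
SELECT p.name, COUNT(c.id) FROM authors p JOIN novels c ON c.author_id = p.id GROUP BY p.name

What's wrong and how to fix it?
Bug: An inner join excludes parents with zero children

Fix: Switch to LEFT JOIN to retain unmatched parent rows

Corrected query:
SELECT p.name, COUNT(c.id) FROM authors p LEFT JOIN novels c ON c.author_id = p.id GROUP BY p.name

Result:
name    | COUNT(c.id)
--------+------------
Asimov  | 0          
Austen  | 2          
Le Guin | 2          
Orwell  | 3          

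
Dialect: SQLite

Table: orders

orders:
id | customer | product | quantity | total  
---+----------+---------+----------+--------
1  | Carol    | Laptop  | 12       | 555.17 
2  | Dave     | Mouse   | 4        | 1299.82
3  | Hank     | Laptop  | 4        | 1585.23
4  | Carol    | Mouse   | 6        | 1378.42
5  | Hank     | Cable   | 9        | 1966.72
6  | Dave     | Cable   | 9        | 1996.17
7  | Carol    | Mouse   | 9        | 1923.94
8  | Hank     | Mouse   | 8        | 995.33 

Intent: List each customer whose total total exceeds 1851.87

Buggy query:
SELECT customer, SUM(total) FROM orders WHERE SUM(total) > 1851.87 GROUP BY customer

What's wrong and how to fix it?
Bug: WHERE runs before GROUP BY, so aggregates aren't available there

Fix: Use HAVING (which filters groups after aggregation) instead of WHERE

Corrected query:
SELECT customer, SUM(total) FROM orders GROUP BY customer HAVING SUM(total) > 1851.87

Result:
customer | SUM(total)
---------+-----------
Carol    | 3857.53   
Dave     | 3295.99   
Hank     | 4547.28   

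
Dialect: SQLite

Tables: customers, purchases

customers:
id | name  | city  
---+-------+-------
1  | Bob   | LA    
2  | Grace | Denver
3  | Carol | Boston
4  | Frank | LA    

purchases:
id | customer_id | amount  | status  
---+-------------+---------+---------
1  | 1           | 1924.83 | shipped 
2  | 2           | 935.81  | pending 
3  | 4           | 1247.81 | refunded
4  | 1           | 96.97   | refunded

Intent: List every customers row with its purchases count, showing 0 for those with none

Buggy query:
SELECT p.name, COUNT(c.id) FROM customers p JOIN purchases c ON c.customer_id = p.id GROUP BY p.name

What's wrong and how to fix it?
Bug: INNER JOIN drops customers rows that have no matching purchases rows

Fix: Switch to LEFT JOIN to retain unmatched parent rows

Corrected query:
SELECT p.name, COUNT(c.id) FROM customers p LEFT JOIN purchases c ON c.customer_id = p.id GROUP BY p.name

Result:
name  | COUNT(c.id)
------+------------
Bob   | 2          
Carol | 0          
Frank | 1          
Grace | 1          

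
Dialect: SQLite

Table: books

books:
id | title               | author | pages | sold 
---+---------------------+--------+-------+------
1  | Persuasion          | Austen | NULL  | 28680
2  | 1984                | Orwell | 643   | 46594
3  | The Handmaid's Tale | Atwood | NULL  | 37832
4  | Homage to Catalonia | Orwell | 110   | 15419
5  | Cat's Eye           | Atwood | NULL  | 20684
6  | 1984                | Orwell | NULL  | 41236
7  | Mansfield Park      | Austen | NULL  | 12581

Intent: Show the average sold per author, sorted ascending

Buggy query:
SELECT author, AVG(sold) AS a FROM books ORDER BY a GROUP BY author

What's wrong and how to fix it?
Bug: ORDER BY appears before GROUP BY; SQL clause order requires GROUP BY first

Fix: Move ORDER BY to the end, after GROUP BY

Corrected query:
SELECT author, AVG(sold) AS a FROM books GROUP BY author ORDER BY a

Result:
author | a           
-------+-------------
Austen | 20630.5     
Atwood | 29258       
Orwell | 34416.333333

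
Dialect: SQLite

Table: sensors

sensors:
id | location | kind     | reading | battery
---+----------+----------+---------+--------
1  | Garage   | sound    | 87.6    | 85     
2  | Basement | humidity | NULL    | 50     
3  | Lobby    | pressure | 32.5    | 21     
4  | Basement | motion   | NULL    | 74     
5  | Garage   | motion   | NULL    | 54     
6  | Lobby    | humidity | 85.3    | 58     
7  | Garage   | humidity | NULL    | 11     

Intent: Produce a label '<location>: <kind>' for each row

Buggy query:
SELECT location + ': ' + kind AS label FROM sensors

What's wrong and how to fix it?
Bug: SQLite uses || for string concatenation; + coerces text to numbers (yielding 0)

Fix: Replace + with || to concatenate text

Corrected query:
SELECT location || ': ' || kind AS label FROM sensors

Result:
label             
------------------
Garage: sound     
Basement: humidity
Lobby: pressure   
Basement: motion  
Garage: motion    
Lobby: humidity   
Garage: humidity  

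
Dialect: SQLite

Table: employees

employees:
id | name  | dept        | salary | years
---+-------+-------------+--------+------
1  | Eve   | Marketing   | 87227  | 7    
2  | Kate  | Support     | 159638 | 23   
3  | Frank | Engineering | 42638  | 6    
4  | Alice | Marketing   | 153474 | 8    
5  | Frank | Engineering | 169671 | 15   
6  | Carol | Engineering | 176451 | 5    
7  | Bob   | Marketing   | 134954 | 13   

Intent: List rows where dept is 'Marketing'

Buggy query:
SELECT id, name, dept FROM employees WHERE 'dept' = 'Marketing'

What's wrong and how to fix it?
Bug: 'dept' in single quotes is a string literal, not the column; the comparison is literal-vs-literal and never true

Fix: Remove the quotes around the column name (or use double quotes for an identifier)

Corrected query:
SELECT id, name, dept FROM employees WHERE dept = 'Marketing'

Result:
id | name  | dept     
---+-------+----------
1  | Eve   | Marketing
4  | Alice | Marketing
7  | Bob   | Marketing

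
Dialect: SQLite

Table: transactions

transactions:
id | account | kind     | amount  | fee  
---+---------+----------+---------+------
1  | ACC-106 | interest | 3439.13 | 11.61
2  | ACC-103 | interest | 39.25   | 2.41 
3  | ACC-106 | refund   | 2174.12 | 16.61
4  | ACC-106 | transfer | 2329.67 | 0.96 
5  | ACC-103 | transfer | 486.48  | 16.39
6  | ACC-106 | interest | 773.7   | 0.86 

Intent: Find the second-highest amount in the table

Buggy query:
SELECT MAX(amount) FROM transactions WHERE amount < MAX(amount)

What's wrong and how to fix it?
Bug: MAX(amount) on the right of the comparison is an aggregate-in-WHERE error

Fix: Compute the overall MAX in a subquery, then take MAX of rows below it

Corrected query:
SELECT MAX(amount) FROM transactions WHERE amount < (SELECT MAX(amount) FROM transactions)

Result:
MAX(amount)
-----------
2329.67    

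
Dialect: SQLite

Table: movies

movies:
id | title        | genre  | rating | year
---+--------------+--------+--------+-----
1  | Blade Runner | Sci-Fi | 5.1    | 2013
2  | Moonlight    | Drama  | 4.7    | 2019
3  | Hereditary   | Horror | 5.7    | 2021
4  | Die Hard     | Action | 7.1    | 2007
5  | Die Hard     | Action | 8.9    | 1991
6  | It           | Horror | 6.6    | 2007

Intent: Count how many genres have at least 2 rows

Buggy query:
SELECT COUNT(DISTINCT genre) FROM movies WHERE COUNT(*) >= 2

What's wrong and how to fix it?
Bug: COUNT(*) cannot appear in WHERE; the per-group count doesn't exist yet

Fix: Use a subquery that GROUPs and filters with HAVING, then count its rows

Corrected query:
SELECT COUNT(*) FROM (SELECT genre FROM movies GROUP BY genre HAVING COUNT(*) >= 2)

Result:
COUNT(*)
--------
2       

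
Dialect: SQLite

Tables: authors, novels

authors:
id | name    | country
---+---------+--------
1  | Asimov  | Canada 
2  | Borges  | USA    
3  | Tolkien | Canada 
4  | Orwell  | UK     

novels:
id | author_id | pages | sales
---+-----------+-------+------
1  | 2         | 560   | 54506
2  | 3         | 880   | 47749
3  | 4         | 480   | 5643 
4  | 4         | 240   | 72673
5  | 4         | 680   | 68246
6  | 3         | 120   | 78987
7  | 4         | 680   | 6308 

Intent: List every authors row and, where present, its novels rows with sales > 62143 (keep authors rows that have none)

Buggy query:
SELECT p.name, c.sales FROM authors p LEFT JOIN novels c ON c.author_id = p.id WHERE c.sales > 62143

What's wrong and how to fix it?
Bug: Filtering c.sales in WHERE discards the NULL rows produced by LEFT JOIN, turning it into an inner join

Fix: Move the right-table condition into the ON clause so unmatched parents are kept

Corrected query:
SELECT p.name, c.sales FROM authors p LEFT JOIN novels c ON c.author_id = p.id AND c.sales > 62143

Result:
name    | sales
--------+------
Asimov  | NULL 
Borges  | NULL 
Tolkien | 78987
Orwell  | 68246
Orwell  | 72673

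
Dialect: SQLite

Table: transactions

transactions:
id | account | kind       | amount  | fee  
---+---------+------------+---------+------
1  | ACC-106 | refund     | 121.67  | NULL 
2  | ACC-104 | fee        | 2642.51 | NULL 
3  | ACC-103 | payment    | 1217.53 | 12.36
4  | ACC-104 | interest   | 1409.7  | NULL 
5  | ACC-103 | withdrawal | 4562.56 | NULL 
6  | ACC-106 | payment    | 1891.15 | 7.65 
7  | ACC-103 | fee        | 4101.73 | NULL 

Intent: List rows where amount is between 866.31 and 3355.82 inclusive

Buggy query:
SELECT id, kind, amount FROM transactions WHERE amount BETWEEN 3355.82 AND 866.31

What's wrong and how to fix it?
Bug: The bounds are reversed; BETWEEN a AND b requires a <= b to match anything

Fix: Write BETWEEN 866.31 AND 3355.82

Corrected query:
SELECT id, kind, amount FROM transactions WHERE amount BETWEEN 866.31 AND 3355.82

Result:
id | kind     | amount 
---+----------+--------
2  | fee      | 2642.51
3  | payment  | 1217.53
4  | interest | 1409.7 
6  | payment  | 1891.15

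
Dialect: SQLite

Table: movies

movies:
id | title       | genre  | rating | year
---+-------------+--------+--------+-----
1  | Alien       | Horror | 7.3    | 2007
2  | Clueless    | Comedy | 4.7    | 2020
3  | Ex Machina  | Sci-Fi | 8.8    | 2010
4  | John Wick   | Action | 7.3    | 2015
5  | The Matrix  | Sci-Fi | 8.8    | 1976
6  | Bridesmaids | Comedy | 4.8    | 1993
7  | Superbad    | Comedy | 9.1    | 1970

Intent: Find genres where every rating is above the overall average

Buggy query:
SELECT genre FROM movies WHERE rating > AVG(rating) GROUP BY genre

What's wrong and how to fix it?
Bug: WHERE evaluates per row before aggregation, so AVG() is unavailable

Fix: Use a subquery for AVG and a HAVING MIN(...) filter so the condition holds for every row in the group

Corrected query:
SELECT genre FROM movies GROUP BY genre HAVING MIN(rating) > (SELECT AVG(rating) FROM movies)

Result:
genre 
------
Action
Horror
Sci-Fi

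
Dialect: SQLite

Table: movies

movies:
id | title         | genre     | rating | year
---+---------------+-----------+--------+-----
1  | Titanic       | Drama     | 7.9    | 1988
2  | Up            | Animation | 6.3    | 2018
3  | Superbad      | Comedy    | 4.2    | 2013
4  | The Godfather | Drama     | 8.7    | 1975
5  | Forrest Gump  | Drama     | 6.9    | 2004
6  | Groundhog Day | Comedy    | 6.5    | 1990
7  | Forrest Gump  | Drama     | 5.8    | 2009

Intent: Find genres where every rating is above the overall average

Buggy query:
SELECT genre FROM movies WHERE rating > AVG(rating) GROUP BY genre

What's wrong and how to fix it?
Bug: AVG() is an aggregate; it can't sit directly in WHERE

Fix: Use a subquery for AVG and a HAVING MIN(...) filter so the condition holds for every row in the group

Corrected query:
SELECT genre FROM movies GROUP BY genre HAVING MIN(rating) > (SELECT AVG(rating) FROM movies)

Result:
(no rows)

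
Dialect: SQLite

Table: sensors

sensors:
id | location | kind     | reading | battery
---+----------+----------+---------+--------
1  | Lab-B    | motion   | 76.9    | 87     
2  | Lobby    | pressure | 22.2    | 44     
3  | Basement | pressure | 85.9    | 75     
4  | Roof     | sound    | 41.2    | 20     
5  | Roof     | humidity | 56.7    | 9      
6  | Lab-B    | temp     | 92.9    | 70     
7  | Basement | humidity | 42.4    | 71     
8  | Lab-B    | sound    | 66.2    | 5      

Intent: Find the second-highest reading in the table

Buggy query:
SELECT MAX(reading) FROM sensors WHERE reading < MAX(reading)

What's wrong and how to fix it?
Bug: MAX(reading) on the right of the comparison is an aggregate-in-WHERE error

Fix: Put the inner MAX in a scalar subquery

Corrected query:
SELECT MAX(reading) FROM sensors WHERE reading < (SELECT MAX(reading) FROM sensors)

Result:
MAX(reading)
------------
85.9        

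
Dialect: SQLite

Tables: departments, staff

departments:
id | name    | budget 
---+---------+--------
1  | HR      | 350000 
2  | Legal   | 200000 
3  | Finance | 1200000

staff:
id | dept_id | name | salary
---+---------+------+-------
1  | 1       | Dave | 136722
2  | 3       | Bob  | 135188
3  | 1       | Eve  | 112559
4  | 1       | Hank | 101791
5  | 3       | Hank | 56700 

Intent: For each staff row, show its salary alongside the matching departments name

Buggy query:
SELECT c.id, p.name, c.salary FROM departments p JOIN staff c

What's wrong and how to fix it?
Bug: Missing join condition: each staff row is matched to all departments rows instead of just its own

Fix: Add ON c.dept_id = p.id to the JOIN

Corrected query:
SELECT c.id, p.name, c.salary FROM departments p JOIN staff c ON c.dept_id = p.id

Result:
id | name    | salary
---+---------+-------
1  | HR      | 136722
2  | Finance | 135188
3  | HR      | 112559
4  | HR      | 101791
5  | Finance | 56700 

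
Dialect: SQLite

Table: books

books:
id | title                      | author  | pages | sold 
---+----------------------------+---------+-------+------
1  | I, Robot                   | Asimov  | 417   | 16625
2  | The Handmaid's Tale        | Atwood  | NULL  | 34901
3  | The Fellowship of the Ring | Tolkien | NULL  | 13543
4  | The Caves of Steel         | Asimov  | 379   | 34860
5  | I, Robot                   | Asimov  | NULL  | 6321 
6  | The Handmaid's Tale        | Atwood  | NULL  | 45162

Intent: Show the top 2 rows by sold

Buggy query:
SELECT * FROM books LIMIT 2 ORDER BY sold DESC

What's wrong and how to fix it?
Bug: LIMIT must come after ORDER BY

Fix: Swap the clauses: ORDER BY first, then LIMIT

Corrected query:
SELECT * FROM books ORDER BY sold DESC LIMIT 2

Result:
id | title               | author | pages | sold 
---+---------------------+--------+-------+------
6  | The Handmaid's Tale | Atwood | NULL  | 45162
2  | The Handmaid's Tale | Atwood | NULL  | 34901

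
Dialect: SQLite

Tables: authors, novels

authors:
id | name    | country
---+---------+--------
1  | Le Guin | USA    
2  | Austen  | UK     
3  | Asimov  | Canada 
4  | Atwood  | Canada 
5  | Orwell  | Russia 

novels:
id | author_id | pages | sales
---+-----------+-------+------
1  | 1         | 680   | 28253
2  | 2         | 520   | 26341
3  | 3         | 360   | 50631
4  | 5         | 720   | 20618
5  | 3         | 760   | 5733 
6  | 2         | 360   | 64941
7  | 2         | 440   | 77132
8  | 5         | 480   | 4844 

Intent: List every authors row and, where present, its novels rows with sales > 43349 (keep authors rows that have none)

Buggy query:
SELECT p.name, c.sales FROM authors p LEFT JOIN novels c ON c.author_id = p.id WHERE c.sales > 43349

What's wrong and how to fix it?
Bug: Filtering c.sales in WHERE discards the NULL rows produced by LEFT JOIN, turning it into an inner join

Fix: Move the right-table condition into the ON clause so unmatched parents are kept

Corrected query:
SELECT p.name, c.sales FROM authors p LEFT JOIN novels c ON c.author_id = p.id AND c.sales > 43349

Result:
name    | sales
--------+------
Le Guin | NULL 
Austen  | 64941
Austen  | 77132
Asimov  | 50631
Atwood  | NULL 
Orwell  | NULL 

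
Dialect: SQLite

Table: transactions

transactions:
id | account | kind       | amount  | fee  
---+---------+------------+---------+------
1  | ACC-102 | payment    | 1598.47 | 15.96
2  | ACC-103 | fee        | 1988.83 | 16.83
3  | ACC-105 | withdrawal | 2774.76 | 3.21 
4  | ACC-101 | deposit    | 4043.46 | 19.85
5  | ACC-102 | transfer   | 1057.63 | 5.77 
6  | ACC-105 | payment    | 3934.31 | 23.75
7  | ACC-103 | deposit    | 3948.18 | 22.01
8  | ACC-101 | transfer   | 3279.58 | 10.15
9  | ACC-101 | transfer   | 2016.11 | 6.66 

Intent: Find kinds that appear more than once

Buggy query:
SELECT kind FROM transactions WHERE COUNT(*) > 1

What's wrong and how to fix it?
Bug: WHERE can't reference COUNT(*); aggregates are computed after WHERE

Fix: GROUP BY kind, then filter groups with HAVING COUNT(*) > 1

Corrected query:
SELECT kind FROM transactions GROUP BY kind HAVING COUNT(*) > 1

Result:
kind    
--------
deposit 
payment 
transfer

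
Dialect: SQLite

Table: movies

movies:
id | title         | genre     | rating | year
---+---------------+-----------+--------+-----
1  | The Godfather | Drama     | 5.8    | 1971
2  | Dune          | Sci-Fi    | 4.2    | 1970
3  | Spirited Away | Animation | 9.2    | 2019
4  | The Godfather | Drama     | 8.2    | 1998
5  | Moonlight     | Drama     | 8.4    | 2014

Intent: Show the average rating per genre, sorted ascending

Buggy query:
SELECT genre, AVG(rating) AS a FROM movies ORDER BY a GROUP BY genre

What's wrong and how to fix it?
Bug: GROUP BY must precede ORDER BY

Fix: Reorder: SELECT … FROM … GROUP BY … ORDER BY …

Corrected query:
SELECT genre, AVG(rating) AS a FROM movies GROUP BY genre ORDER BY a

Result:
genre     | a       
----------+---------
Sci-Fi    | 4.2     
Drama     | 7.466667
Animation | 9.2     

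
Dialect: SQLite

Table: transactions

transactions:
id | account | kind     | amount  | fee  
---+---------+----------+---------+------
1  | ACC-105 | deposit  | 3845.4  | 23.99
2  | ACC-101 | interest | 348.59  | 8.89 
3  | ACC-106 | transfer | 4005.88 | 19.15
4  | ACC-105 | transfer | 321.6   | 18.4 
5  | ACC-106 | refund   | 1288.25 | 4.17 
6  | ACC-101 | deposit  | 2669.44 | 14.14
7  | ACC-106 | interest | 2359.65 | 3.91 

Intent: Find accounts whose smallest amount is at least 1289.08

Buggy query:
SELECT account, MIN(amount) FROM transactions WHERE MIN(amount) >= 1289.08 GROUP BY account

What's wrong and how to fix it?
Bug: Aggregates like MIN are computed per group after WHERE runs

Fix: Use HAVING for the per-group MIN condition

Corrected query:
SELECT account, MIN(amount) FROM transactions GROUP BY account HAVING MIN(amount) >= 1289.08

Result:
(no rows)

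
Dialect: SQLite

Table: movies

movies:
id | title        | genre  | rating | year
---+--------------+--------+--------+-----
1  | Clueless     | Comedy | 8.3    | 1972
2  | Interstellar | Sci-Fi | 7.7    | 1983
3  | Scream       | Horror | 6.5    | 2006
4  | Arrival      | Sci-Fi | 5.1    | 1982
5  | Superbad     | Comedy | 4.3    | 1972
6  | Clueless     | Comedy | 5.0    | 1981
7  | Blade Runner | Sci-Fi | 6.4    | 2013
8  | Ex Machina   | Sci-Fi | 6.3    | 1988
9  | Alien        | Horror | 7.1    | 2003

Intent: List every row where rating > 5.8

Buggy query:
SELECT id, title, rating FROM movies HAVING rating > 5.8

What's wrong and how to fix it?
Bug: This is a non-aggregate query (no GROUP BY, no aggregates), so in SQLite the HAVING clause is invalid here; a row-level condition belongs in WHERE

Fix: Replace HAVING with WHERE since the condition applies to individual rows

Corrected query:
SELECT id, title, rating FROM movies WHERE rating > 5.8

Result:
id | title        | rating
---+--------------+-------
1  | Clueless     | 8.3   
2  | Interstellar | 7.7   
3  | Scream       | 6.5   
7  | Blade Runner | 6.4   
8  | Ex Machina   | 6.3   
9  | Alien        | 7.1   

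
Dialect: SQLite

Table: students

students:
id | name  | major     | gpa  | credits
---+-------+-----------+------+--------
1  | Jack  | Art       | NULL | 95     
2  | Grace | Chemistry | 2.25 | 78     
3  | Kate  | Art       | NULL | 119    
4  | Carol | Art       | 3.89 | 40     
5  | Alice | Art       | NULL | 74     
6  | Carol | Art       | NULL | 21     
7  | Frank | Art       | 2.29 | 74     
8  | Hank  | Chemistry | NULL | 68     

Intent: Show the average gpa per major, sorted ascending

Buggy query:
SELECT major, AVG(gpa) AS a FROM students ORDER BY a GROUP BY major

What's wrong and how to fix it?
Bug: GROUP BY must precede ORDER BY

Fix: Reorder: SELECT … FROM … GROUP BY … ORDER BY …

Corrected query:
SELECT major, AVG(gpa) AS a FROM students GROUP BY major ORDER BY a

Result:
major     | a   
----------+-----
Chemistry | 2.25
Art       | 3.09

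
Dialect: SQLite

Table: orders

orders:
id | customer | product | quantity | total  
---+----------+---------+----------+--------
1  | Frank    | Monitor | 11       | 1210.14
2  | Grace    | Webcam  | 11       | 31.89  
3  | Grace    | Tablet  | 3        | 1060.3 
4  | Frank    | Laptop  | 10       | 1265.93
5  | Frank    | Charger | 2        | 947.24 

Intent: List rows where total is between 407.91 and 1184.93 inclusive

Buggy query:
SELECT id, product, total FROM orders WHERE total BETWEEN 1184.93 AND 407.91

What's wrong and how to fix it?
Bug: BETWEEN expects the lower bound first; with 1184.93 AND 407.91 the range is empty

Fix: Write BETWEEN 407.91 AND 1184.93

Corrected query:
SELECT id, product, total FROM orders WHERE total BETWEEN 407.91 AND 1184.93

Result:
id | product | total 
---+---------+-------
3  | Tablet  | 1060.3
5  | Charger | 947.24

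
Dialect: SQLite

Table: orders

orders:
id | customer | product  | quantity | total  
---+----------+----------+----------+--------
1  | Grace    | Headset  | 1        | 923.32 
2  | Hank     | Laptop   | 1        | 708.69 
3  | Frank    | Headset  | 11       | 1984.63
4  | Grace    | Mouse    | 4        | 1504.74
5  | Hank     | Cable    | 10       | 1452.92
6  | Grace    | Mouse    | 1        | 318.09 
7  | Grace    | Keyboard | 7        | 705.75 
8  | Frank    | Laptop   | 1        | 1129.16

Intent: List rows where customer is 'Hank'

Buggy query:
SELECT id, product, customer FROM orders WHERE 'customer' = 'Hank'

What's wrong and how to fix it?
Bug: Single quotes denote string literals in SQL; the column name is being compared as a constant string

Fix: Reference the column as customer without single quotes

Corrected query:
SELECT id, product, customer FROM orders WHERE customer = 'Hank'

Result:
id | product | customer
---+---------+---------
2  | Laptop  | Hank    
5  | Cable   | Hank    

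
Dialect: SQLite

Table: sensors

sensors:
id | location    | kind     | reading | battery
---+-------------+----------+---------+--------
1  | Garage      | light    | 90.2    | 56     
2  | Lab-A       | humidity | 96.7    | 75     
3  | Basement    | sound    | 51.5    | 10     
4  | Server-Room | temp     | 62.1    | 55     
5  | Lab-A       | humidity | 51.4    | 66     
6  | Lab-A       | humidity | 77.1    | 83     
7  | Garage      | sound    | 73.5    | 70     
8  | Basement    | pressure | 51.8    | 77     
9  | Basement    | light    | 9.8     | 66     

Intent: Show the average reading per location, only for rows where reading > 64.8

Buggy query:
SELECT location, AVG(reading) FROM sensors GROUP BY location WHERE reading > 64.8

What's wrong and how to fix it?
Bug: Row-level WHERE must come before GROUP BY in the clause order

Fix: Place WHERE between FROM and GROUP BY

Corrected query:
SELECT location, AVG(reading) FROM sensors WHERE reading > 64.8 GROUP BY location

Result:
location | AVG(reading)
---------+-------------
Garage   | 81.85       
Lab-A    | 86.9        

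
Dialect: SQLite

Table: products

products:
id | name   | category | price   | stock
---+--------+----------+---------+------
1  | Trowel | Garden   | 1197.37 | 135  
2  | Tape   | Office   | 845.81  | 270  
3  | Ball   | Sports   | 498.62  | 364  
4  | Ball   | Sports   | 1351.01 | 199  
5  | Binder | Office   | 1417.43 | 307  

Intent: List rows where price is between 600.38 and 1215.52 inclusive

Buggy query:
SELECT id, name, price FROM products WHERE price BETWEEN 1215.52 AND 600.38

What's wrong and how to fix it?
Bug: BETWEEN expects the lower bound first; with 1215.52 AND 600.38 the range is empty

Fix: Write BETWEEN 600.38 AND 1215.52

Corrected query:
SELECT id, name, price FROM products WHERE price BETWEEN 600.38 AND 1215.52

Result:
id | name   | price  
---+--------+--------
1  | Trowel | 1197.37
2  | Tape   | 845.81 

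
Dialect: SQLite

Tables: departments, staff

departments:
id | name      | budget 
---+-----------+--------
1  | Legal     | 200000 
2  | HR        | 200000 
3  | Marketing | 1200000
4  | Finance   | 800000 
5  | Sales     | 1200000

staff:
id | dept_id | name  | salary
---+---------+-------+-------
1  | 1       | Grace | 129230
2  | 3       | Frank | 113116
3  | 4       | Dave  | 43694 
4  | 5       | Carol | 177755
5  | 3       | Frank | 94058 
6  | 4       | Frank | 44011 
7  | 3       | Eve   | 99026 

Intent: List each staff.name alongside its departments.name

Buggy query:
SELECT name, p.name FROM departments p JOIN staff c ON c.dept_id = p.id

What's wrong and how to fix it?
Bug: Both tables have a 'name' column; the unqualified reference is ambiguous

Fix: Prefix ambiguous columns with the table alias

Corrected query:
SELECT c.name, p.name FROM departments p JOIN staff c ON c.dept_id = p.id

Result:
name  | name     
------+----------
Grace | Legal    
Frank | Marketing
Dave  | Finance  
Carol | Sales    
Frank | Marketing
Frank | Finance  
Eve   | Marketing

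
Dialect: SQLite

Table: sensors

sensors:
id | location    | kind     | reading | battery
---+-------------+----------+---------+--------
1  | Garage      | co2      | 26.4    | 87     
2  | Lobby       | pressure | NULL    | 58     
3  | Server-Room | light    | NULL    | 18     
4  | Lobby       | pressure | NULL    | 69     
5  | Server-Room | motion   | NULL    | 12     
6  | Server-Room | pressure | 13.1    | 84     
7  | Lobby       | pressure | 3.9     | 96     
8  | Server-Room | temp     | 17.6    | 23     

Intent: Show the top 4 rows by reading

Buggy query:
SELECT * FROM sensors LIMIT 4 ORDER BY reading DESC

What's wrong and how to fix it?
Bug: LIMIT must come after ORDER BY

Fix: Sort with ORDER BY, then apply LIMIT

Corrected query:
SELECT * FROM sensors ORDER BY reading DESC LIMIT 4

Result:
id | location    | kind     | reading | battery
---+-------------+----------+---------+--------
1  | Garage      | co2      | 26.4    | 87     
8  | Server-Room | temp     | 17.6    | 23     
6  | Server-Room | pressure | 13.1    | 84     
7  | Lobby       | pressure | 3.9     | 96     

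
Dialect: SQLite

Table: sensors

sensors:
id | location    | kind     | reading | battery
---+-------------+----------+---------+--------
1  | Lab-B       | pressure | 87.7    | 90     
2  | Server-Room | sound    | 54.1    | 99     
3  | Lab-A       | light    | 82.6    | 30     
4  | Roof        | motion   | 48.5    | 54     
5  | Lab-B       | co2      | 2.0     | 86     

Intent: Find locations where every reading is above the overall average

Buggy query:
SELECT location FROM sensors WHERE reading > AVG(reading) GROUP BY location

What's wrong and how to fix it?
Bug: WHERE evaluates per row before aggregation, so AVG() is unavailable

Fix: Compute the overall average in a scalar subquery and compare each group's MIN against it in HAVING

Corrected query:
SELECT location FROM sensors GROUP BY location HAVING MIN(reading) > (SELECT AVG(reading) FROM sensors)

Result:
location
--------
Lab-A   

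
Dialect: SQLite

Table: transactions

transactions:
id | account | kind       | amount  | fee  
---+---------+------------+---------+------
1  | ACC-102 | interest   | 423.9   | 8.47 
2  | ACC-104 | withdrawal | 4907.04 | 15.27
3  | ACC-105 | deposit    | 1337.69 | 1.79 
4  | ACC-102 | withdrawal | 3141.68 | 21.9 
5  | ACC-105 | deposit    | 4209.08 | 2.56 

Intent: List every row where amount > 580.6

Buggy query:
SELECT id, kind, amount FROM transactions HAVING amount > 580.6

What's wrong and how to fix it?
Bug: HAVING filters the output of aggregation, but this query has no GROUP BY and no aggregate functions, so SQLite rejects it (HAVING clause on a non-aggregate query); the condition here is per row

Fix: Replace HAVING with WHERE since the condition applies to individual rows

Corrected query:
SELECT id, kind, amount FROM transactions WHERE amount > 580.6

Result:
id | kind       | amount 
---+------------+--------
2  | withdrawal | 4907.04
3  | deposit    | 1337.69
4  | withdrawal | 3141.68
5  | deposit    | 4209.08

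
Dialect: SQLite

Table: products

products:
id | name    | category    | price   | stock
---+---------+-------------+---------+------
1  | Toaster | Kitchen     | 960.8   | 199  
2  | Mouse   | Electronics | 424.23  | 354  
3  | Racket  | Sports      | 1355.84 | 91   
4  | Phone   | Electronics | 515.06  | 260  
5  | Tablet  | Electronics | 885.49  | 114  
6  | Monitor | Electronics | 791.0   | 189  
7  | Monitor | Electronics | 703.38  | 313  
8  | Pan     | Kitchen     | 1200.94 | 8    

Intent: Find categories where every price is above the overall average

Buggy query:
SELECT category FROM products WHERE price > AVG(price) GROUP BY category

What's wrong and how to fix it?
Bug: WHERE evaluates per row before aggregation, so AVG() is unavailable

Fix: Compute the overall average in a scalar subquery and compare each group's MIN against it in HAVING

Corrected query:
SELECT category FROM products GROUP BY category HAVING MIN(price) > (SELECT AVG(price) FROM products)

Result:
category
--------
Kitchen 
Sports  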